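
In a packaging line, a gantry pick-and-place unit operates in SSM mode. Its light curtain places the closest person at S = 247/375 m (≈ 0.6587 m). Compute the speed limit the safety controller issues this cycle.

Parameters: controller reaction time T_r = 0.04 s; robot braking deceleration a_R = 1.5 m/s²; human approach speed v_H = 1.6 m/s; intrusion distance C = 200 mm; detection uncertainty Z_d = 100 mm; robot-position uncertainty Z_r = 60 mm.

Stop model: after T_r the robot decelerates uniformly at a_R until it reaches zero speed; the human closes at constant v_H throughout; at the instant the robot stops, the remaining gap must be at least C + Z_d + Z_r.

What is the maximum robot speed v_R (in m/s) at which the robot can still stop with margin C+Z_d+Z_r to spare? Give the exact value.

v_R_max = 1/5 m/s = 0.2000 m/s

collect terms ⇒ (1/3)·v_R² + (83/75)·v_R + (-88/375) = 0
  disc = (83/75)² − 4·(1/3)·(-88/375) = 961/625 ; √disc = 31/25
  v_R = (−(83/75) + 31/25) / (2·(1/3)) = 1/5 m/s
check:
T_s = v_R/a_R = (1/5)/(3/2) = 0.1333 s
robot covers v_R·T_r = 0.2000·0.0400 = 0.0080 m before braking
braking distance = 0.2000²/(2·1.5000) = 0.0133 m
person approaches 1.6000·(0.0400+0.1333) = 0.2773 m
margins: 0.2000+0.1000+0.0600 = 0.3600 m
sum ≈ 0.0080+0.0133+0.2773+0.3600 ≈ 0.6587 m = S ✓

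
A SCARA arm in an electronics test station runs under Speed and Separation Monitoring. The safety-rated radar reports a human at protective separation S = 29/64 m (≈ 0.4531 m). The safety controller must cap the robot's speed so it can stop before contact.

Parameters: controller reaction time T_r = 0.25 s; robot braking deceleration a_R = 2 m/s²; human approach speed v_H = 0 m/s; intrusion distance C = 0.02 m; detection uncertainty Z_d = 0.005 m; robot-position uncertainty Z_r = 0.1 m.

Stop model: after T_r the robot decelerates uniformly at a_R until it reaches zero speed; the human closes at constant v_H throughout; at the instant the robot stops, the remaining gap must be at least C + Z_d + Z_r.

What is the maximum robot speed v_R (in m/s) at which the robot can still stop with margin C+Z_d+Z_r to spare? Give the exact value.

v_R_max = 3/4 m/s = 0.7500 m/s

collect terms ⇒ (1/4)·v_R² + (1/4)·v_R + (-21/64) = 0
  disc = (1/4)² − 4·(1/4)·(-21/64) = 25/64 ; √disc = 5/8
  v_R = (−(1/4) + 5/8) / (2·(1/4)) = 3/4 m/s
check:
braking lasts T_s = (3/4)/2 = 0.3750 s
robot in T_r: 0.7500·0.2500 = 0.1875 m
braking distance = 0.7500²/(2·2.0000) = 0.1406 m
person approaches 0.0000·(0.2500+0.3750) = 0.0000 m
residual clearance needed = 0.0200+0.0050+0.1000 = 0.1250 m
sum ≈ 0.1875+0.1406+0.0000+0.1250 ≈ 0.4531 m = S ✓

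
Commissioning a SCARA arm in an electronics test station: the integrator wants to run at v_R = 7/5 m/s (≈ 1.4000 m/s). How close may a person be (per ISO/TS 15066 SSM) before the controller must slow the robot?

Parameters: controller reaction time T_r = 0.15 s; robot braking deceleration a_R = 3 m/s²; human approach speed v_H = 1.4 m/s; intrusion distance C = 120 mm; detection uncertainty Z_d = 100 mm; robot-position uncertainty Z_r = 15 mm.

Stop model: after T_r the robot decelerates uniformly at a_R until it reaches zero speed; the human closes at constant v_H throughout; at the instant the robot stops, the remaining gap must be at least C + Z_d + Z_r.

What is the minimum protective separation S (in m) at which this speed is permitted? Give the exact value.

T_s = v_R/a_R = (7/5)/3 = 0.4667 s
reaction-phase robot travel = 1.4000·0.1500 = 0.2100 m
braking distance = 1.4000²/(2·3.0000) = 0.3267 m
person approaches 1.4000·(0.1500+0.4667) = 0.8633 m
margins: 0.1200+0.1000+0.0150 = 0.2350 m
S_min ≈ 0.2100+0.3267+0.8633+0.2350  ⇒  S_min = 327/200 m

S_min = 327/200 m = 1.6350 m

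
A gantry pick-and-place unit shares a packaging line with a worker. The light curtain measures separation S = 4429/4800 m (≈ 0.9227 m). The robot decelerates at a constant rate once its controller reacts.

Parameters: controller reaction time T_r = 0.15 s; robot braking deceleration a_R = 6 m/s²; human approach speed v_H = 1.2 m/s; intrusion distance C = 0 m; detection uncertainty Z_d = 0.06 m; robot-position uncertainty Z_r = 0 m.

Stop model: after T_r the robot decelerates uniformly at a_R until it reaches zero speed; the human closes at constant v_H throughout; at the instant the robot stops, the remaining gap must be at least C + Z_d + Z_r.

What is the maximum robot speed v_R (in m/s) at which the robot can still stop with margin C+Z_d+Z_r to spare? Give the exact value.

quadratic (1/12)·v² + (7/20)·v + (-3277/4800) = 0
  disc = (7/20)² − 4·(1/12)·(-3277/4800) = 5041/14400 ; √disc = 71/120
  v_R = (−(7/20) + 71/120) / (2·(1/12)) = 29/20 m/s
check:
braking lasts T_s = (29/20)/6 = 0.2417 s
reaction-phase robot travel = 1.4500·0.1500 = 0.2175 m
robot covers 1.4500·0.2417 − ½·6.0000·0.2417² = 0.1752 m while stopping
person approaches 1.2000·(0.1500+0.2417) = 0.4700 m
C+Z_d+Z_r = 0.0000+0.0600+0.0000 = 0.0600 m
sum ≈ 0.2175+0.1752+0.4700+0.0600 ≈ 0.9227 m = S ✓

v_R_max = 29/20 m/s = 1.4500 m/s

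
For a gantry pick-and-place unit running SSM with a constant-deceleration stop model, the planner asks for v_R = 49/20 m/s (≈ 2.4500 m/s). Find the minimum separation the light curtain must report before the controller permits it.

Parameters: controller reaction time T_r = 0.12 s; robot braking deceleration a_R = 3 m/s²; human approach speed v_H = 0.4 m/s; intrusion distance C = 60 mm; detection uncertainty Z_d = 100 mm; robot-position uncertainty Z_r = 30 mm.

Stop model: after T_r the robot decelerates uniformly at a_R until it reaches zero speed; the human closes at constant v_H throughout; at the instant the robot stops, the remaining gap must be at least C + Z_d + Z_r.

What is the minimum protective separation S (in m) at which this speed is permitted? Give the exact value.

S_min = 22309/12000 m = 1.8591 m

T_s = v_R/a_R = (49/20)/3 = 0.8167 s
robot in T_r: 2.4500·0.1200 = 0.2940 m
robot covers 2.4500·0.8167 − ½·3.0000·0.8167² = 1.0004 m while stopping
human over T_r+T_s: 0.4000·(0.1200+0.8167) = 0.3747 m
C+Z_d+Z_r = 0.0600+0.1000+0.0300 = 0.1900 m
S_min ≈ 0.2940+1.0004+0.3747+0.1900  ⇒  S_min = 22309/12000 m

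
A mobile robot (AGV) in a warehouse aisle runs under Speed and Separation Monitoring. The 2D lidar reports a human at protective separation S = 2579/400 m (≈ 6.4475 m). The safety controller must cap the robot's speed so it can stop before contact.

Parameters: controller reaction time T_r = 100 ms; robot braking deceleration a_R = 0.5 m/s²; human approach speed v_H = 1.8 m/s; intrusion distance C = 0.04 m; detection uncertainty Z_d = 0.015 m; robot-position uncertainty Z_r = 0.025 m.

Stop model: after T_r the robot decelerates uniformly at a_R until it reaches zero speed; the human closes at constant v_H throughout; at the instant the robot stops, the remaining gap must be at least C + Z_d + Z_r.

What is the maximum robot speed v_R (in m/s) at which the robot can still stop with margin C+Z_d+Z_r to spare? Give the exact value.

v_R_max = 5/4 m/s = 1.2500 m/s

quadratic (1)·v² + (37/10)·v + (-99/16) = 0
  disc = (37/10)² − 4·(1)·(-99/16) = 961/25 ; √disc = 31/5
  v_R = (−(37/10) + 31/5) / (2·(1)) = 5/4 m/s
check:
T_s = v_R/a_R = (5/4)/(1/2) = 2.5000 s
reaction-phase robot travel = 1.2500·0.1000 = 0.1250 m
braking distance = 1.2500²/(2·0.5000) = 1.5625 m
human closes 1.8000·2.6000 = 4.6800 m
margins: 0.0400+0.0150+0.0250 = 0.0800 m
sum ≈ 0.1250+1.5625+4.6800+0.0800 ≈ 6.4475 m = S ✓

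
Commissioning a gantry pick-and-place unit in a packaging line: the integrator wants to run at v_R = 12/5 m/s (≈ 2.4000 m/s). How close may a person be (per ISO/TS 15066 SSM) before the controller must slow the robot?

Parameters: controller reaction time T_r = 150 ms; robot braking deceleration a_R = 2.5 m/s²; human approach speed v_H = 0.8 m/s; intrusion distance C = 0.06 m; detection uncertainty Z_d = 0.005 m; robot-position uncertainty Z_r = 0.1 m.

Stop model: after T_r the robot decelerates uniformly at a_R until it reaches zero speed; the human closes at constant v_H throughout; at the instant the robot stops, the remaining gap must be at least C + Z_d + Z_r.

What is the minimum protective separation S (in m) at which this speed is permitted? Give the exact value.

stop time T_s = (12/5)/(5/2) = 0.9600 s
reaction-phase robot travel = 2.4000·0.1500 = 0.3600 m
robot covers 2.4000·0.9600 − ½·2.5000·0.9600² = 1.1520 m while stopping
human closes 0.8000·1.1100 = 0.8880 m
residual clearance needed = 0.0600+0.0050+0.1000 = 0.1650 m
S_min ≈ 0.3600+1.1520+0.8880+0.1650  ⇒  S_min = 513/200 m

S_min = 513/200 m = 2.5650 m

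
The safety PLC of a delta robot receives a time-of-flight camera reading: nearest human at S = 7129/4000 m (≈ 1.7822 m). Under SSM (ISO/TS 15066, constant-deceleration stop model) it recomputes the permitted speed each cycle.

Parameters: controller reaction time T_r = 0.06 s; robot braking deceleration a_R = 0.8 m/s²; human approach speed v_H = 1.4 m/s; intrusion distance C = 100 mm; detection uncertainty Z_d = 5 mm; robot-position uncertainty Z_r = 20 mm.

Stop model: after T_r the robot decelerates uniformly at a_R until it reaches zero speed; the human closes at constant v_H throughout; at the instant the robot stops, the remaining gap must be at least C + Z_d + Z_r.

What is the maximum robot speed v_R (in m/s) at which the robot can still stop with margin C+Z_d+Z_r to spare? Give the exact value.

quadratic (5/8)·v² + (181/100)·v + (-6293/4000) = 0
  disc = (181/100)² − 4·(5/8)·(-6293/4000) = 288369/40000 ; √disc = 537/200
  v_R = (−(181/100) + 537/200) / (2·(5/8)) = 7/10 m/s
check:
T_s = v_R/a_R = (7/10)/(4/5) = 0.8750 s
robot in T_r: 0.7000·0.0600 = 0.0420 m
braking distance = 0.7000²/(2·0.8000) = 0.3063 m
human over T_r+T_s: 1.4000·(0.0600+0.8750) = 1.3090 m
margins: 0.1000+0.0050+0.0200 = 0.1250 m
sum ≈ 0.0420+0.3063+1.3090+0.1250 ≈ 1.7822 m = S ✓

v_R_max = 7/10 m/s = 0.7000 m/s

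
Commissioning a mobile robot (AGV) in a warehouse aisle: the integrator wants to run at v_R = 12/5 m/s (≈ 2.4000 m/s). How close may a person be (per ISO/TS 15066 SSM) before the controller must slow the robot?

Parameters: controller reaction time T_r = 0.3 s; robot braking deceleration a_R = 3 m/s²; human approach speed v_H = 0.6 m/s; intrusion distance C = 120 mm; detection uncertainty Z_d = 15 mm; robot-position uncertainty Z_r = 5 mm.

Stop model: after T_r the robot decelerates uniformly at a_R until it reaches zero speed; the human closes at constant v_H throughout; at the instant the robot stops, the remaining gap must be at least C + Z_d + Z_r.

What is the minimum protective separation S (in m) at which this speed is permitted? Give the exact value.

S_min = 62/25 m = 2.4800 m

braking lasts T_s = (12/5)/3 = 0.8000 s
robot in T_r: 2.4000·0.3000 = 0.7200 m
robot under decel: 2.4000²/(2·3.0000) = 0.9600 m
human over T_r+T_s: 0.6000·(0.3000+0.8000) = 0.6600 m
C+Z_d+Z_r = 0.1200+0.0150+0.0050 = 0.1400 m
S_min ≈ 0.7200+0.9600+0.6600+0.1400  ⇒  S_min = 62/25 m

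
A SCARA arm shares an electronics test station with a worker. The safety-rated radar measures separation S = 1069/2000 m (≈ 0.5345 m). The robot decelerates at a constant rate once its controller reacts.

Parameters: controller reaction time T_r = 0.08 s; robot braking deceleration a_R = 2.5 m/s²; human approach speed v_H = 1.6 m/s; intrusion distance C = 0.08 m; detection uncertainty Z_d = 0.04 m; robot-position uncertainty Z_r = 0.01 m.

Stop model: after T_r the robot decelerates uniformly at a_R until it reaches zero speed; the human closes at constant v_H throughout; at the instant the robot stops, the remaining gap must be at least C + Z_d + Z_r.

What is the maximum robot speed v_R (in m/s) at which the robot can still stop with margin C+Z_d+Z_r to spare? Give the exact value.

at the boundary: (1/5)·v² + (18/25)·v + (-553/2000) = 0
  disc = (18/25)² − 4·(1/5)·(-553/2000) = 1849/2500 ; √disc = 43/50
  v_R = (−(18/25) + 43/50) / (2·(1/5)) = 7/20 m/s
check:
braking lasts T_s = (7/20)/(5/2) = 0.1400 s
robot covers v_R·T_r = 0.3500·0.0800 = 0.0280 m before braking
robot covers 0.3500·0.1400 − ½·2.5000·0.1400² = 0.0245 m while stopping
person approaches 1.6000·(0.0800+0.1400) = 0.3520 m
C+Z_d+Z_r = 0.0800+0.0400+0.0100 = 0.1300 m
sum ≈ 0.0280+0.0245+0.3520+0.1300 ≈ 0.5345 m = S ✓

v_R_max = 7/20 m/s = 0.3500 m/s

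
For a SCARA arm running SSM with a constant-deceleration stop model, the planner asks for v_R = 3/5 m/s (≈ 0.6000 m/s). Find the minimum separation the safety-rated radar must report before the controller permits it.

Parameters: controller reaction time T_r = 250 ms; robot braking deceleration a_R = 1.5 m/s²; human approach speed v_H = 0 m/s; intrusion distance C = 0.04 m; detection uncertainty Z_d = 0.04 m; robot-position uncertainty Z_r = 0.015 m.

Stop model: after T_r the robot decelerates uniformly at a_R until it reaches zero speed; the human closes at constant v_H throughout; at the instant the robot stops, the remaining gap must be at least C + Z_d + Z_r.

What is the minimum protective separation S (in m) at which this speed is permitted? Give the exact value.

S_min = 73/200 m = 0.3650 m

braking lasts T_s = (3/5)/(3/2) = 0.4000 s
robot covers v_R·T_r = 0.6000·0.2500 = 0.1500 m before braking
braking distance = 0.6000²/(2·1.5000) = 0.1200 m
person approaches 0.0000·(0.2500+0.4000) = 0.0000 m
residual clearance needed = 0.0400+0.0400+0.0150 = 0.0950 m
S_min ≈ 0.1500+0.1200+0.0000+0.0950  ⇒  S_min = 73/200 m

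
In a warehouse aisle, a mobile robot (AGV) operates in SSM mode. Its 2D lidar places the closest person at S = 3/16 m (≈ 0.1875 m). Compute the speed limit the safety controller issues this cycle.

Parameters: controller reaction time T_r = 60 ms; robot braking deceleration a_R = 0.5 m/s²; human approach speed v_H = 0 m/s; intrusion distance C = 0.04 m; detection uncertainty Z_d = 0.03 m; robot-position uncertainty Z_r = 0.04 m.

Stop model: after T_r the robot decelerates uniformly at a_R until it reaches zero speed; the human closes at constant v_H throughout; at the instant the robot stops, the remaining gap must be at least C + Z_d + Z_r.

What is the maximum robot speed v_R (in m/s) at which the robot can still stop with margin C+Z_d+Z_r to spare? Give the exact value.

v_R_max = 1/4 m/s = 0.2500 m/s

at the boundary: (1)·v² + (3/50)·v + (-31/400) = 0
  disc = (3/50)² − 4·(1)·(-31/400) = 196/625 ; √disc = 14/25
  v_R = (−(3/50) + 14/25) / (2·(1)) = 1/4 m/s
check:
T_s = v_R/a_R = (1/4)/(1/2) = 0.5000 s
robot covers v_R·T_r = 0.2500·0.0600 = 0.0150 m before braking
braking distance = 0.2500²/(2·0.5000) = 0.0625 m
human closes 0.0000·0.5600 = 0.0000 m
residual clearance needed = 0.0400+0.0300+0.0400 = 0.1100 m
sum ≈ 0.0150+0.0625+0.0000+0.1100 ≈ 0.1875 m = S ✓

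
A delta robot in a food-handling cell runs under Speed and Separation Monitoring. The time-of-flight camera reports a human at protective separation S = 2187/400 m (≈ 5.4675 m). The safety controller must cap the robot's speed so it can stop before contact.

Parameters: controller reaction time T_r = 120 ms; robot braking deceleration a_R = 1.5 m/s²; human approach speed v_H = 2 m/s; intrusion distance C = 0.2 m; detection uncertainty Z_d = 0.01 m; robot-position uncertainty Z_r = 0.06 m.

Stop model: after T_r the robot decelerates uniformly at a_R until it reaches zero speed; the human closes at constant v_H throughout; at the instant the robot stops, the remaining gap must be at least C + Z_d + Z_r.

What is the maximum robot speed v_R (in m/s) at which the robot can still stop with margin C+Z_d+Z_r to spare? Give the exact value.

v_R_max = 9/4 m/s = 2.2500 m/s

collect terms ⇒ (1/3)·v_R² + (109/75)·v_R + (-1983/400) = 0
  disc = (109/75)² − 4·(1/3)·(-1983/400) = 196249/22500 ; √disc = 443/150
  v_R = (−(109/75) + 443/150) / (2·(1/3)) = 9/4 m/s
check:
braking lasts T_s = (9/4)/(3/2) = 1.5000 s
robot covers v_R·T_r = 2.2500·0.1200 = 0.2700 m before braking
braking distance = 2.2500²/(2·1.5000) = 1.6875 m
human over T_r+T_s: 2.0000·(0.1200+1.5000) = 3.2400 m
margins: 0.2000+0.0100+0.0600 = 0.2700 m
sum ≈ 0.2700+1.6875+3.2400+0.2700 ≈ 5.4675 m = S ✓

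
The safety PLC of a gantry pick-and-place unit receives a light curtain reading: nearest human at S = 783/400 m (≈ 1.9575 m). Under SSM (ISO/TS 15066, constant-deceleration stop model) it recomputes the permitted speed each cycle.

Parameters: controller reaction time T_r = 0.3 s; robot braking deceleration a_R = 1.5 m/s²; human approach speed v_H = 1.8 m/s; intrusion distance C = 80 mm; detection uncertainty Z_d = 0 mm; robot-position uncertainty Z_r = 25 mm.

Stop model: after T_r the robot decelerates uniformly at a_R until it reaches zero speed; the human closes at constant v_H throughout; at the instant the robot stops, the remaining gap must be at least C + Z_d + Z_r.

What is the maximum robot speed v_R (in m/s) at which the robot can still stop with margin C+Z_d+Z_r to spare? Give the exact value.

quadratic (1/3)·v² + (3/2)·v + (-21/16) = 0
  disc = (3/2)² − 4·(1/3)·(-21/16) = 4 ; √disc = 2
  v_R = (−(3/2) + 2) / (2·(1/3)) = 3/4 m/s
check:
stop time T_s = (3/4)/(3/2) = 0.5000 s
robot covers v_R·T_r = 0.7500·0.3000 = 0.2250 m before braking
robot covers 0.7500·0.5000 − ½·1.5000·0.5000² = 0.1875 m while stopping
person approaches 1.8000·(0.3000+0.5000) = 1.4400 m
residual clearance needed = 0.0800+0.0000+0.0250 = 0.1050 m
sum ≈ 0.2250+0.1875+1.4400+0.1050 ≈ 1.9575 m = S ✓

v_R_max = 3/4 m/s = 0.7500 m/s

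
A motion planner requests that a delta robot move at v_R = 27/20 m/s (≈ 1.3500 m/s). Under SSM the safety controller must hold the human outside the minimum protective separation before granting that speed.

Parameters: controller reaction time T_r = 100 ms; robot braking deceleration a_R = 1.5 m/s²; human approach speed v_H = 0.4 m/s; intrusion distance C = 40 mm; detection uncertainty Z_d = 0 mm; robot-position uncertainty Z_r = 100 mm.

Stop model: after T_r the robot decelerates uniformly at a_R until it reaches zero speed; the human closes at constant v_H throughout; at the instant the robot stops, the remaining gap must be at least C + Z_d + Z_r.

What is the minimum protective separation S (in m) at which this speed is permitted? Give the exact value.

S_min = 513/400 m = 1.2825 m

stop time T_s = (27/20)/(3/2) = 0.9000 s
robot covers v_R·T_r = 1.3500·0.1000 = 0.1350 m before braking
robot covers 1.3500·0.9000 − ½·1.5000·0.9000² = 0.6075 m while stopping
person approaches 0.4000·(0.1000+0.9000) = 0.4000 m
C+Z_d+Z_r = 0.0400+0.0000+0.1000 = 0.1400 m
S_min ≈ 0.1350+0.6075+0.4000+0.1400  ⇒  S_min = 513/400 m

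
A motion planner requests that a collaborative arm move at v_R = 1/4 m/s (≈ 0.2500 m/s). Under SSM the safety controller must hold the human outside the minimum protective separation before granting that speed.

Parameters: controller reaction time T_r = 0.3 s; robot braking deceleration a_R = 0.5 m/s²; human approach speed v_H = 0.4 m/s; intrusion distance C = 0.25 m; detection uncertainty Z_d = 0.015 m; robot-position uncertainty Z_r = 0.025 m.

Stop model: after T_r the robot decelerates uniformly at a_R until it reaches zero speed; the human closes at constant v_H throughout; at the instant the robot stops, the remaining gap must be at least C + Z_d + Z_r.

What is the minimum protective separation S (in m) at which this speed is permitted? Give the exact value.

stop time T_s = (1/4)/(1/2) = 0.5000 s
robot covers v_R·T_r = 0.2500·0.3000 = 0.0750 m before braking
robot under decel: 0.2500²/(2·0.5000) = 0.0625 m
human closes 0.4000·0.8000 = 0.3200 m
C+Z_d+Z_r = 0.2500+0.0150+0.0250 = 0.2900 m
S_min ≈ 0.0750+0.0625+0.3200+0.2900  ⇒  S_min = 299/400 m

S_min = 299/400 m = 0.7475 m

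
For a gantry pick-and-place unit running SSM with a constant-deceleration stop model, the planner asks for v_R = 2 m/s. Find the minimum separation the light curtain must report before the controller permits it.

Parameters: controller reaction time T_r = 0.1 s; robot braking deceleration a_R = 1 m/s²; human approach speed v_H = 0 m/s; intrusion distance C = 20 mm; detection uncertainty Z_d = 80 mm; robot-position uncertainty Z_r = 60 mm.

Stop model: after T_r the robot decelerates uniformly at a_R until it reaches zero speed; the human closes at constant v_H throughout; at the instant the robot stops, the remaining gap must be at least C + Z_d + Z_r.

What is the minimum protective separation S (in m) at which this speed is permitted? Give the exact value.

S_min = 59/25 m = 2.3600 m

T_s = v_R/a_R = 2/1 = 2.0000 s
reaction-phase robot travel = 2.0000·0.1000 = 0.2000 m
braking distance = 2.0000²/(2·1.0000) = 2.0000 m
person approaches 0.0000·(0.1000+2.0000) = 0.0000 m
C+Z_d+Z_r = 0.0200+0.0800+0.0600 = 0.1600 m
S_min ≈ 0.2000+2.0000+0.0000+0.1600  ⇒  S_min = 59/25 m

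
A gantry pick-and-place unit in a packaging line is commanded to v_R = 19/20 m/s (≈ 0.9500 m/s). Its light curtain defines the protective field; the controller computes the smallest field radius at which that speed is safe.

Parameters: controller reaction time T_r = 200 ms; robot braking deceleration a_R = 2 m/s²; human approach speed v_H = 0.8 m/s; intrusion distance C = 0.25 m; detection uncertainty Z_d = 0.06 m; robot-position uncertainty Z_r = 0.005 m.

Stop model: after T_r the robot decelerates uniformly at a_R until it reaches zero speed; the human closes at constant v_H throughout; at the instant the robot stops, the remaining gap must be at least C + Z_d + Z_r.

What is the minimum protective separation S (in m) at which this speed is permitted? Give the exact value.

stop time T_s = (19/20)/2 = 0.4750 s
robot covers v_R·T_r = 0.9500·0.2000 = 0.1900 m before braking
robot under decel: 0.9500²/(2·2.0000) = 0.2256 m
human closes 0.8000·0.6750 = 0.5400 m
margins: 0.2500+0.0600+0.0050 = 0.3150 m
S_min ≈ 0.1900+0.2256+0.5400+0.3150  ⇒  S_min = 2033/1600 m

S_min = 2033/1600 m = 1.2706 m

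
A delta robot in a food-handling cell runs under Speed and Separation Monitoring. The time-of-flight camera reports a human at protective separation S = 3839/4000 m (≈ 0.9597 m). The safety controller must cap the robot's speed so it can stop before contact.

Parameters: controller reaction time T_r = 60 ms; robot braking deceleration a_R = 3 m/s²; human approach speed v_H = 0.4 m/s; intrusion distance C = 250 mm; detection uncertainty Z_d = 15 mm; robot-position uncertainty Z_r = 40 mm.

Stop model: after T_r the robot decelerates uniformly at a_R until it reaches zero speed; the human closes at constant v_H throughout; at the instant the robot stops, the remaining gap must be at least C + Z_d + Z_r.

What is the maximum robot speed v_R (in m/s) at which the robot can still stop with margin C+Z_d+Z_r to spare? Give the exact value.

at the boundary: (1/6)·v² + (29/150)·v + (-2523/4000) = 0
  disc = (29/150)² − 4·(1/6)·(-2523/4000) = 41209/90000 ; √disc = 203/300
  v_R = (−(29/150) + 203/300) / (2·(1/6)) = 29/20 m/s
check:
stop time T_s = (29/20)/3 = 0.4833 s
robot in T_r: 1.4500·0.0600 = 0.0870 m
robot covers 1.4500·0.4833 − ½·3.0000·0.4833² = 0.3504 m while stopping
human closes 0.4000·0.5433 = 0.2173 m
residual clearance needed = 0.2500+0.0150+0.0400 = 0.3050 m
sum ≈ 0.0870+0.3504+0.2173+0.3050 ≈ 0.9597 m = S ✓

v_R_max = 29/20 m/s = 1.4500 m/s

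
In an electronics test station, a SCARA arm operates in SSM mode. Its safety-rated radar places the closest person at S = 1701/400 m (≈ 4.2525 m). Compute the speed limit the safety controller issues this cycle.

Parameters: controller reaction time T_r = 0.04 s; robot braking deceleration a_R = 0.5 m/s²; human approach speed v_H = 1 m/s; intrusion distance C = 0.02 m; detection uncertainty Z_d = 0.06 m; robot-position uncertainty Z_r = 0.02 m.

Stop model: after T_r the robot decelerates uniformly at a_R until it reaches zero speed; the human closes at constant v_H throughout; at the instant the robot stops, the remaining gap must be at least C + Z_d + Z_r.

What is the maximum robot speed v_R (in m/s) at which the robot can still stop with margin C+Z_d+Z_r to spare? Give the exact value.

v_R_max = 5/4 m/s = 1.2500 m/s

collect terms ⇒ (1)·v_R² + (51/25)·v_R + (-329/80) = 0
  disc = (51/25)² − 4·(1)·(-329/80) = 51529/2500 ; √disc = 227/50
  v_R = (−(51/25) + 227/50) / (2·(1)) = 5/4 m/s
check:
braking lasts T_s = (5/4)/(1/2) = 2.5000 s
reaction-phase robot travel = 1.2500·0.0400 = 0.0500 m
braking distance = 1.2500²/(2·0.5000) = 1.5625 m
person approaches 1.0000·(0.0400+2.5000) = 2.5400 m
residual clearance needed = 0.0200+0.0600+0.0200 = 0.1000 m
sum ≈ 0.0500+1.5625+2.5400+0.1000 ≈ 4.2525 m = S ✓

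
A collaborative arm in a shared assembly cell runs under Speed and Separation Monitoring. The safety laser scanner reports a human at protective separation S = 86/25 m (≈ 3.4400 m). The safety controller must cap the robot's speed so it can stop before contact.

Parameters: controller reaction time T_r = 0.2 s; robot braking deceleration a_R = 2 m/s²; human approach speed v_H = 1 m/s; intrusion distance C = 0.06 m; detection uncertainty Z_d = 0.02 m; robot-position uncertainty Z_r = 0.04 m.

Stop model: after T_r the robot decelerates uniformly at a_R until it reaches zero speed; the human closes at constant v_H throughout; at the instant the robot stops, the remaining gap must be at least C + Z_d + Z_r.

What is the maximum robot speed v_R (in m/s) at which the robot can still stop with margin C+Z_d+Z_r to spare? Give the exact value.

v_R_max = 12/5 m/s = 2.4000 m/s

at the boundary: (1/4)·v² + (7/10)·v + (-78/25) = 0
  disc = (7/10)² − 4·(1/4)·(-78/25) = 361/100 ; √disc = 19/10
  v_R = (−(7/10) + 19/10) / (2·(1/4)) = 12/5 m/s
check:
stop time T_s = (12/5)/2 = 1.2000 s
reaction-phase robot travel = 2.4000·0.2000 = 0.4800 m
braking distance = 2.4000²/(2·2.0000) = 1.4400 m
person approaches 1.0000·(0.2000+1.2000) = 1.4000 m
residual clearance needed = 0.0600+0.0200+0.0400 = 0.1200 m
sum ≈ 0.4800+1.4400+1.4000+0.1200 ≈ 3.4400 m = S ✓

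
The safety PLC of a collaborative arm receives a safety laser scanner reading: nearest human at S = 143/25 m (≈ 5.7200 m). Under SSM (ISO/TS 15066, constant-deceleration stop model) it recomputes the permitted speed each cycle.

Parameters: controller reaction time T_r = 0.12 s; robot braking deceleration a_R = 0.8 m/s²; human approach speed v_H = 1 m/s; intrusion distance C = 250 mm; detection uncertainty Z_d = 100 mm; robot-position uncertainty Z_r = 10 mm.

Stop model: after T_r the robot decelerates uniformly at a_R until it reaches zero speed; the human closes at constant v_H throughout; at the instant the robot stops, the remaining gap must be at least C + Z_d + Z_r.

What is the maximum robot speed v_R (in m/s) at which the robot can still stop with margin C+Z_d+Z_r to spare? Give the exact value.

v_R_max = 2 m/s = 2.0000 m/s

at the boundary: (5/8)·v² + (137/100)·v + (-131/25) = 0
  disc = (137/100)² − 4·(5/8)·(-131/25) = 149769/10000 ; √disc = 387/100
  v_R = (−(137/100) + 387/100) / (2·(5/8)) = 2 m/s
check:
stop time T_s = 2/(4/5) = 2.5000 s
reaction-phase robot travel = 2.0000·0.1200 = 0.2400 m
robot covers 2.0000·2.5000 − ½·0.8000·2.5000² = 2.5000 m while stopping
human closes 1.0000·2.6200 = 2.6200 m
C+Z_d+Z_r = 0.2500+0.1000+0.0100 = 0.3600 m
sum ≈ 0.2400+2.5000+2.6200+0.3600 ≈ 5.7200 m = S ✓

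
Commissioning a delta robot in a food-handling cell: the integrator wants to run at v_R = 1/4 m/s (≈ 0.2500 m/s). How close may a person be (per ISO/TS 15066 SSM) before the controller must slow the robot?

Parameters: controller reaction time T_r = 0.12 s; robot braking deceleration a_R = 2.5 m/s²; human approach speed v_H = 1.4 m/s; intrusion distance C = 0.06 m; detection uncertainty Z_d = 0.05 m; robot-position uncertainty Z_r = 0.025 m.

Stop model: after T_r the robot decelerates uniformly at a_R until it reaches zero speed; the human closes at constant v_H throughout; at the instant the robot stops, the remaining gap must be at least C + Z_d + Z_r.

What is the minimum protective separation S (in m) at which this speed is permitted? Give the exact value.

stop time T_s = (1/4)/(5/2) = 0.1000 s
robot in T_r: 0.2500·0.1200 = 0.0300 m
robot under decel: 0.2500²/(2·2.5000) = 0.0125 m
human closes 1.4000·0.2200 = 0.3080 m
margins: 0.0600+0.0500+0.0250 = 0.1350 m
S_min ≈ 0.0300+0.0125+0.3080+0.1350  ⇒  S_min = 971/2000 m

S_min = 971/2000 m = 0.4855 m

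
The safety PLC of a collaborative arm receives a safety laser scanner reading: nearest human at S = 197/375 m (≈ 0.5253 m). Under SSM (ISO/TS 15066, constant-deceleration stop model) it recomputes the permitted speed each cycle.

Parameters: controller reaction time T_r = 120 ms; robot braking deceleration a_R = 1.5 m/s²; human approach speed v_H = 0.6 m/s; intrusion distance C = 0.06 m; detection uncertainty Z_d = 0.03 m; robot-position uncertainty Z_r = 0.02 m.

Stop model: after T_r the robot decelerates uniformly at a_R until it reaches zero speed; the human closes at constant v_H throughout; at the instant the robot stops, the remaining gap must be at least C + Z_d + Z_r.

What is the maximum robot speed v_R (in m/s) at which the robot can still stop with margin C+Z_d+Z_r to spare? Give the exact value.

v_R_max = 1/2 m/s = 0.5000 m/s

collect terms ⇒ (1/3)·v_R² + (13/25)·v_R + (-103/300) = 0
  disc = (13/25)² − 4·(1/3)·(-103/300) = 4096/5625 ; √disc = 64/75
  v_R = (−(13/25) + 64/75) / (2·(1/3)) = 1/2 m/s
check:
braking lasts T_s = (1/2)/(3/2) = 0.3333 s
robot in T_r: 0.5000·0.1200 = 0.0600 m
braking distance = 0.5000²/(2·1.5000) = 0.0833 m
human closes 0.6000·0.4533 = 0.2720 m
residual clearance needed = 0.0600+0.0300+0.0200 = 0.1100 m
sum ≈ 0.0600+0.0833+0.2720+0.1100 ≈ 0.5253 m = S ✓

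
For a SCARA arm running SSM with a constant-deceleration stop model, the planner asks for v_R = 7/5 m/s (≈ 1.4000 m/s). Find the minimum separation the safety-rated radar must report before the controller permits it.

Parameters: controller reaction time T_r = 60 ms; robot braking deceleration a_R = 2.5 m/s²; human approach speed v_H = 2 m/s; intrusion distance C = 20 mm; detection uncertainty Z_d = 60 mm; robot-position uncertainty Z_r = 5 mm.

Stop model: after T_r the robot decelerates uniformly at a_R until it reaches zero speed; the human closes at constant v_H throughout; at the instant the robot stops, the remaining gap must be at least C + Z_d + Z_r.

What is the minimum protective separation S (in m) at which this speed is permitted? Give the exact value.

S_min = 1801/1000 m = 1.8010 m

braking lasts T_s = (7/5)/(5/2) = 0.5600 s
robot covers v_R·T_r = 1.4000·0.0600 = 0.0840 m before braking
robot covers 1.4000·0.5600 − ½·2.5000·0.5600² = 0.3920 m while stopping
person approaches 2.0000·(0.0600+0.5600) = 1.2400 m
margins: 0.0200+0.0600+0.0050 = 0.0850 m
S_min ≈ 0.0840+0.3920+1.2400+0.0850  ⇒  S_min = 1801/1000 m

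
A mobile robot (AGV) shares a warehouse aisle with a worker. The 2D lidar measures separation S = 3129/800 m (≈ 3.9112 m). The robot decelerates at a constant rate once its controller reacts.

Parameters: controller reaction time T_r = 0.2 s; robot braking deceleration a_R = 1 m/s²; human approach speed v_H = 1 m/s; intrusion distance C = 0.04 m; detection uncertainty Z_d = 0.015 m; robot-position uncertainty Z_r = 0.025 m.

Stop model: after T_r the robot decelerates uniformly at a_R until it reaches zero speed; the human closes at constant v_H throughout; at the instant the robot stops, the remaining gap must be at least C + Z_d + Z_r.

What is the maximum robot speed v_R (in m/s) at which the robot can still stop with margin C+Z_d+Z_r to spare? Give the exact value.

v_R_max = 7/4 m/s = 1.7500 m/s

collect terms ⇒ (1/2)·v_R² + (6/5)·v_R + (-581/160) = 0
  disc = (6/5)² − 4·(1/2)·(-581/160) = 3481/400 ; √disc = 59/20
  v_R = (−(6/5) + 59/20) / (2·(1/2)) = 7/4 m/s
check:
stop time T_s = (7/4)/1 = 1.7500 s
reaction-phase robot travel = 1.7500·0.2000 = 0.3500 m
robot under decel: 1.7500²/(2·1.0000) = 1.5312 m
human over T_r+T_s: 1.0000·(0.2000+1.7500) = 1.9500 m
residual clearance needed = 0.0400+0.0150+0.0250 = 0.0800 m
sum ≈ 0.3500+1.5312+1.9500+0.0800 ≈ 3.9112 m = S ✓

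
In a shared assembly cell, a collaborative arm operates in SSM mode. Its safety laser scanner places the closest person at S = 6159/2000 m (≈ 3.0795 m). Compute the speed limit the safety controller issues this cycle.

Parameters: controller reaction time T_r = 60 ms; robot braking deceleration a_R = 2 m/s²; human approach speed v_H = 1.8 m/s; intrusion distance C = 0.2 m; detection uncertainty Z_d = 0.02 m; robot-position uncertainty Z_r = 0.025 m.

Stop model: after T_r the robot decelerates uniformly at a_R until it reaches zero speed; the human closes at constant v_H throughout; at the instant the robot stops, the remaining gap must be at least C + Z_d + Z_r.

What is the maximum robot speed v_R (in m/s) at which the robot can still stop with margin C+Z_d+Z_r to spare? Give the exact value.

v_R_max = 19/10 m/s = 1.9000 m/s

at the boundary: (1/4)·v² + (24/25)·v + (-5453/2000) = 0
  disc = (24/25)² − 4·(1/4)·(-5453/2000) = 36481/10000 ; √disc = 191/100
  v_R = (−(24/25) + 191/100) / (2·(1/4)) = 19/10 m/s
check:
T_s = v_R/a_R = (19/10)/2 = 0.9500 s
robot in T_r: 1.9000·0.0600 = 0.1140 m
robot under decel: 1.9000²/(2·2.0000) = 0.9025 m
person approaches 1.8000·(0.0600+0.9500) = 1.8180 m
residual clearance needed = 0.2000+0.0200+0.0250 = 0.2450 m
sum ≈ 0.1140+0.9025+1.8180+0.2450 ≈ 3.0795 m = S ✓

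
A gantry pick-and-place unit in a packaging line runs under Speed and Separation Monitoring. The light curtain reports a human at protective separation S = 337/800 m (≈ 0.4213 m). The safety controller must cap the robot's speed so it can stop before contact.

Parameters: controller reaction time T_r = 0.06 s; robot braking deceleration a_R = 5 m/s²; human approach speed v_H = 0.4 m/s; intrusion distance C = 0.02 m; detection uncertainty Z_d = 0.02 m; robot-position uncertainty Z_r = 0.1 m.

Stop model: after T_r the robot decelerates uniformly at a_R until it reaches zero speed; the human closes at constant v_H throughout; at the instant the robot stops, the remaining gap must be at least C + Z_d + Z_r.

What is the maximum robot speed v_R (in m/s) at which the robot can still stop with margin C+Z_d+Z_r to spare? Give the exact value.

quadratic (1/10)·v² + (7/50)·v + (-1029/4000) = 0
  disc = (7/50)² − 4·(1/10)·(-1029/4000) = 49/400 ; √disc = 7/20
  v_R = (−(7/50) + 7/20) / (2·(1/10)) = 21/20 m/s
check:
T_s = v_R/a_R = (21/20)/5 = 0.2100 s
robot in T_r: 1.0500·0.0600 = 0.0630 m
braking distance = 1.0500²/(2·5.0000) = 0.1103 m
human over T_r+T_s: 0.4000·(0.0600+0.2100) = 0.1080 m
margins: 0.0200+0.0200+0.1000 = 0.1400 m
sum ≈ 0.0630+0.1103+0.1080+0.1400 ≈ 0.4213 m = S ✓

v_R_max = 21/20 m/s = 1.0500 m/s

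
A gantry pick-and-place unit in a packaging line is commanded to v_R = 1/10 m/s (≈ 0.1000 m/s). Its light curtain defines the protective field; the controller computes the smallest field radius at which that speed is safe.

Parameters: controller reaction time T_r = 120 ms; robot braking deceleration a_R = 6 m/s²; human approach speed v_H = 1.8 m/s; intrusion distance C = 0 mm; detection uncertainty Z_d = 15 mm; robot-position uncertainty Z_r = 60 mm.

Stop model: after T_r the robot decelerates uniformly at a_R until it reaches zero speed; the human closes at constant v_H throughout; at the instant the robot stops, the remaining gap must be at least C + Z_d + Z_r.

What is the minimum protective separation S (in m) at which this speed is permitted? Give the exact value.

S_min = 2003/6000 m = 0.3338 m

T_s = v_R/a_R = (1/10)/6 = 0.0167 s
robot covers v_R·T_r = 0.1000·0.1200 = 0.0120 m before braking
robot covers 0.1000·0.0167 − ½·6.0000·0.0167² = 0.0008 m while stopping
person approaches 1.8000·(0.1200+0.0167) = 0.2460 m
C+Z_d+Z_r = 0.0000+0.0150+0.0600 = 0.0750 m
S_min ≈ 0.0120+0.0008+0.2460+0.0750  ⇒  S_min = 2003/6000 m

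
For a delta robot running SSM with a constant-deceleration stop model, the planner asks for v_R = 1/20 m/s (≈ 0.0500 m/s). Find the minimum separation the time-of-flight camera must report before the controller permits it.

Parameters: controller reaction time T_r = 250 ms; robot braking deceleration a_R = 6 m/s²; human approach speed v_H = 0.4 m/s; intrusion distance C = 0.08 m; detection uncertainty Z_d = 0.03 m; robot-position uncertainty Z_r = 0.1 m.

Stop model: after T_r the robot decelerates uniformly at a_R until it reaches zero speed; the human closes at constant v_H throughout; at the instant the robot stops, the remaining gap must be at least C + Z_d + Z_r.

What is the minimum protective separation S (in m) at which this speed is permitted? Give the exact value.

S_min = 313/960 m = 0.3260 m

T_s = v_R/a_R = (1/20)/6 = 0.0083 s
robot covers v_R·T_r = 0.0500·0.2500 = 0.0125 m before braking
robot under decel: 0.0500²/(2·6.0000) = 0.0002 m
person approaches 0.4000·(0.2500+0.0083) = 0.1033 m
C+Z_d+Z_r = 0.0800+0.0300+0.1000 = 0.2100 m
S_min ≈ 0.0125+0.0002+0.1033+0.2100  ⇒  S_min = 313/960 m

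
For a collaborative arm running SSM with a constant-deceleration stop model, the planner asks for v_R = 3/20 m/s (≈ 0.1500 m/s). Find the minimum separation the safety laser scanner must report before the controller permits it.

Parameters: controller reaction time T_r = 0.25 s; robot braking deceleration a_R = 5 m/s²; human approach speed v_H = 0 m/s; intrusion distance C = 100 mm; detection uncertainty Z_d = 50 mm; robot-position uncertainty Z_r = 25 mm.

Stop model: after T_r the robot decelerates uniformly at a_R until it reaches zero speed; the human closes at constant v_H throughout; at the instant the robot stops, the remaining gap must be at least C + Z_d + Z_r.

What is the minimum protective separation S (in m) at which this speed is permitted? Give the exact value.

braking lasts T_s = (3/20)/5 = 0.0300 s
robot covers v_R·T_r = 0.1500·0.2500 = 0.0375 m before braking
robot under decel: 0.1500²/(2·5.0000) = 0.0022 m
human closes 0.0000·0.2800 = 0.0000 m
residual clearance needed = 0.1000+0.0500+0.0250 = 0.1750 m
S_min ≈ 0.0375+0.0022+0.0000+0.1750  ⇒  S_min = 859/4000 m

S_min = 859/4000 m = 0.2147 m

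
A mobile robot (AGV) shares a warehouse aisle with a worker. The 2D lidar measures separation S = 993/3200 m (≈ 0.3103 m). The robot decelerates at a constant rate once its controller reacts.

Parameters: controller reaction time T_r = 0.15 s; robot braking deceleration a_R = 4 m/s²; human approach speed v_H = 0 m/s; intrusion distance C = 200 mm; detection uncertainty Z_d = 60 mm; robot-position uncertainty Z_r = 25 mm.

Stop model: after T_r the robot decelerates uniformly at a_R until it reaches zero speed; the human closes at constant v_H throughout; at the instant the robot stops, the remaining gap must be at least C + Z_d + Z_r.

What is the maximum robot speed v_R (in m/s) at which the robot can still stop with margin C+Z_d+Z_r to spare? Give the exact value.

v_R_max = 3/20 m/s = 0.1500 m/s

at the boundary: (1/8)·v² + (3/20)·v + (-81/3200) = 0
  disc = (3/20)² − 4·(1/8)·(-81/3200) = 9/256 ; √disc = 3/16
  v_R = (−(3/20) + 3/16) / (2·(1/8)) = 3/20 m/s
check:
T_s = v_R/a_R = (3/20)/4 = 0.0375 s
reaction-phase robot travel = 0.1500·0.1500 = 0.0225 m
robot covers 0.1500·0.0375 − ½·4.0000·0.0375² = 0.0028 m while stopping
human over T_r+T_s: 0.0000·(0.1500+0.0375) = 0.0000 m
C+Z_d+Z_r = 0.2000+0.0600+0.0250 = 0.2850 m
sum ≈ 0.0225+0.0028+0.0000+0.2850 ≈ 0.3103 m = S ✓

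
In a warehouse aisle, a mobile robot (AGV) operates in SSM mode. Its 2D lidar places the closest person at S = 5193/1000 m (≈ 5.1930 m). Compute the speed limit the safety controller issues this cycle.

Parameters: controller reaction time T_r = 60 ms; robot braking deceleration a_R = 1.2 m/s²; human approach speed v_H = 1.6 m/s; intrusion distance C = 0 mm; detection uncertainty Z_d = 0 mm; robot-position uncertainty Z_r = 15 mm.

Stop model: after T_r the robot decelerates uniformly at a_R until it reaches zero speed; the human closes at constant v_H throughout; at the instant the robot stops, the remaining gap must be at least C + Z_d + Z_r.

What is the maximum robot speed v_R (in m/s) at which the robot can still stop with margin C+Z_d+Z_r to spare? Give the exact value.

v_R_max = 11/5 m/s = 2.2000 m/s

quadratic (5/12)·v² + (209/150)·v + (-2541/500) = 0
  disc = (209/150)² − 4·(5/12)·(-2541/500) = 58564/5625 ; √disc = 242/75
  v_R = (−(209/150) + 242/75) / (2·(5/12)) = 11/5 m/s
check:
stop time T_s = (11/5)/(6/5) = 1.8333 s
robot covers v_R·T_r = 2.2000·0.0600 = 0.1320 m before braking
robot under decel: 2.2000²/(2·1.2000) = 2.0167 m
person approaches 1.6000·(0.0600+1.8333) = 3.0293 m
C+Z_d+Z_r = 0.0000+0.0000+0.0150 = 0.0150 m
sum ≈ 0.1320+2.0167+3.0293+0.0150 ≈ 5.1930 m = S ✓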